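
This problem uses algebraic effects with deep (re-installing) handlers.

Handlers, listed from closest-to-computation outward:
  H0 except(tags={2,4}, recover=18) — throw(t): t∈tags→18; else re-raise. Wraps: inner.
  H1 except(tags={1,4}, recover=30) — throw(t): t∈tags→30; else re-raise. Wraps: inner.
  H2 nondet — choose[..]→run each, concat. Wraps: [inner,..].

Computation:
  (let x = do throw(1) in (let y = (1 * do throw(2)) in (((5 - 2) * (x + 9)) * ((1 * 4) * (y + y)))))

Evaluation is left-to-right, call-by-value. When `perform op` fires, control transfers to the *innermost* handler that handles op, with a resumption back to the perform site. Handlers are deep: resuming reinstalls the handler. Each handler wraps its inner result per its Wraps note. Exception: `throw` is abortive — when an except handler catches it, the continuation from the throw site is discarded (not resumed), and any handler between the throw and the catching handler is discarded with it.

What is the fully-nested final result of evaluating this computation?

Answer: [30]

Evaluation trace:
throw(1) @ H0 re-raised
throw(1) @ H1 caught ⇒ 30
H2 returns [30]
= [30]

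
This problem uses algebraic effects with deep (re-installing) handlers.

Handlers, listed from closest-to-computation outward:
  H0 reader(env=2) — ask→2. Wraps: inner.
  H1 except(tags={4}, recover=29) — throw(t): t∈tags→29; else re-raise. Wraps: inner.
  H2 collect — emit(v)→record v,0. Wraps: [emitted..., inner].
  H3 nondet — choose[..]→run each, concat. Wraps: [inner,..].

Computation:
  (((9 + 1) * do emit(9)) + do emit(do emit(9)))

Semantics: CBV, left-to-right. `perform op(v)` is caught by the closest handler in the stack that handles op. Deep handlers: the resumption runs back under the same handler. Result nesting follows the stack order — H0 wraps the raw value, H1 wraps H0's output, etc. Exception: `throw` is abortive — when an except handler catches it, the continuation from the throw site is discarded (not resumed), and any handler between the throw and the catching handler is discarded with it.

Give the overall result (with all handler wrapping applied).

Answer: [[9, 9, 0, 0]]

Evaluation trace:
emit(9) @ H2 ⇒ out+=9
emit(9) @ H2 ⇒ out+=9
emit(0) @ H2 ⇒ out+=0
H0 returns 0
H1 returns 0
H2 returns [9, 9, 0, 0]
H3 returns [[9, 9, 0, 0]]
= [[9, 9, 0, 0]]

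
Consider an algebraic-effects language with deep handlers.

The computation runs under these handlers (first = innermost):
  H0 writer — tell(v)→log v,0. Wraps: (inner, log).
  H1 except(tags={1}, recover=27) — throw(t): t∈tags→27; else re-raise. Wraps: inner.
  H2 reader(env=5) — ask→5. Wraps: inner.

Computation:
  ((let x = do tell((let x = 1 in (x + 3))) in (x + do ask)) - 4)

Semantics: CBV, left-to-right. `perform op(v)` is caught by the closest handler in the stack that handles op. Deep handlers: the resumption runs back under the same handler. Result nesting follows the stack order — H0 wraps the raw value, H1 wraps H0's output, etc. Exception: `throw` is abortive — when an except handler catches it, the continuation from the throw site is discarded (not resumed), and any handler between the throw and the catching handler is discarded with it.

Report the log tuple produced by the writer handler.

Answer: (4)

Step-by-step:
tell(4) @ H0 ⇒ log+=4
ask @ H2 ⇒ 5
H0 returns (1, (4))
H1 returns (1, (4))
H2 returns (1, (4))
= (1, (4))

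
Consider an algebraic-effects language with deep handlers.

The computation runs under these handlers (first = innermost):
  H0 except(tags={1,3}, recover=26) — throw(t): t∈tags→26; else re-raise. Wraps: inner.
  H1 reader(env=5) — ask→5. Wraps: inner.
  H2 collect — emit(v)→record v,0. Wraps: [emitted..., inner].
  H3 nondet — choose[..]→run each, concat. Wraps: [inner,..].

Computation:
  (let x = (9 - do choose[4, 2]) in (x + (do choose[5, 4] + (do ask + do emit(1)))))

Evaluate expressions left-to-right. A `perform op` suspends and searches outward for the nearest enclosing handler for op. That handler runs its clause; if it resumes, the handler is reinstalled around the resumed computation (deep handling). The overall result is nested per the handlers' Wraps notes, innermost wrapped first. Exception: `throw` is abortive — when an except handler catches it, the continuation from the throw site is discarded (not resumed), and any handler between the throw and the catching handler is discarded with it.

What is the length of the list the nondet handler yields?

Evaluation trace:
choose[4, 2] @ H3
  branch[0] choose=4:
    choose[5, 4] @ H3
      branch[0] choose=5:
        ask @ H1 ⇒ 5
        emit(1) @ H2 ⇒ out+=1
        H0 returns 15
        H1 returns 15
        H2 returns [1, 15]
        H3 returns [[1, 15]]
      branch[1] choose=4:
        ask @ H1 ⇒ 5
        emit(1) @ H2 ⇒ out+=1
        H0 returns 14
        H1 returns 14
        H2 returns [1, 14]
        H3 returns [[1, 14]]
  branch[1] choose=2:
    choose[5, 4] @ H3
      branch[0] choose=5:
        ask @ H1 ⇒ 5
        emit(1) @ H2 ⇒ out+=1
        H0 returns 17
        H1 returns 17
        H2 returns [1, 17]
        H3 returns [[1, 17]]
      branch[1] choose=4:
        ask @ H1 ⇒ 5
        emit(1) @ H2 ⇒ out+=1
        H0 returns 16
        H1 returns 16
        H2 returns [1, 16]
        H3 returns [[1, 16]]
= [[1, 15], [1, 14], [1, 17], [1, 16]]

Answer: 4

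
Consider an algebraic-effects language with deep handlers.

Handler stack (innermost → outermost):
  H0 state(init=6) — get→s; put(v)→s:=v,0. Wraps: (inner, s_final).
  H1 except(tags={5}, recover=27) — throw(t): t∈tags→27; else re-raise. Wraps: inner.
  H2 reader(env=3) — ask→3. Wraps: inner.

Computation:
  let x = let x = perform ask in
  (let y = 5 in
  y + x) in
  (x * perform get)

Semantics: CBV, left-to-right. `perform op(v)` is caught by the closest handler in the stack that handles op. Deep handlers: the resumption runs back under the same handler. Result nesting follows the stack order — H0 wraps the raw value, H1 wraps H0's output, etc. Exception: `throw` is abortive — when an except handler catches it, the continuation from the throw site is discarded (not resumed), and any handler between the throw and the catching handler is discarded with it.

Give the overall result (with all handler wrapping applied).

Answer: (48, 6)

Step-by-step:
ask @ H2 ⇒ 3
get @ H0 ⇒ 6
H0 returns (48, 6)
H1 returns (48, 6)
H2 returns (48, 6)
= (48, 6)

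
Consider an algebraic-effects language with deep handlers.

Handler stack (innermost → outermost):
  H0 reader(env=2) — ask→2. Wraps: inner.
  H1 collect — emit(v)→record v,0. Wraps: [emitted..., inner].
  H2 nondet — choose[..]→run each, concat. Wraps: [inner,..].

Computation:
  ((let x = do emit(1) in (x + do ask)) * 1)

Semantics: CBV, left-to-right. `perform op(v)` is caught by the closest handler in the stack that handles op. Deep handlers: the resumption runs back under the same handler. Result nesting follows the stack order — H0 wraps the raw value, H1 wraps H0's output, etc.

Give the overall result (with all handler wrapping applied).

Evaluation trace:
emit(1) @ H1 ⇒ out+=1
ask @ H0 ⇒ 2
H0 returns 2
H1 returns [1, 2]
H2 returns [[1, 2]]
= [[1, 2]]

Answer: [[1, 2]]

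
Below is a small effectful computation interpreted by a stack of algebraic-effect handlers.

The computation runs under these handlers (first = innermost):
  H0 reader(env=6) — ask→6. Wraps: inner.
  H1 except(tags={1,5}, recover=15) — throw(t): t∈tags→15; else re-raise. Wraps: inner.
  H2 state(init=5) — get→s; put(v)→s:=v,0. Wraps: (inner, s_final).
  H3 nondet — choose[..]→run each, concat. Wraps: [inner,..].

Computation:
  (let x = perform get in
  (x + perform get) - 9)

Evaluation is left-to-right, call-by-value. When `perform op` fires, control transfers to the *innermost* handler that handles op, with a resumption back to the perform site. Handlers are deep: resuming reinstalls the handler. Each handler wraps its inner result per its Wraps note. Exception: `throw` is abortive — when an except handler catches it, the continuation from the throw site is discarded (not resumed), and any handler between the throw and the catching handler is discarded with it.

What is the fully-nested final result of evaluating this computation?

Working:
get @ H2 ⇒ 5
get @ H2 ⇒ 5
H0 returns 1
H1 returns 1
H2 returns (1, 5)
H3 returns [(1, 5)]
= [(1, 5)]

Answer: [(1, 5)]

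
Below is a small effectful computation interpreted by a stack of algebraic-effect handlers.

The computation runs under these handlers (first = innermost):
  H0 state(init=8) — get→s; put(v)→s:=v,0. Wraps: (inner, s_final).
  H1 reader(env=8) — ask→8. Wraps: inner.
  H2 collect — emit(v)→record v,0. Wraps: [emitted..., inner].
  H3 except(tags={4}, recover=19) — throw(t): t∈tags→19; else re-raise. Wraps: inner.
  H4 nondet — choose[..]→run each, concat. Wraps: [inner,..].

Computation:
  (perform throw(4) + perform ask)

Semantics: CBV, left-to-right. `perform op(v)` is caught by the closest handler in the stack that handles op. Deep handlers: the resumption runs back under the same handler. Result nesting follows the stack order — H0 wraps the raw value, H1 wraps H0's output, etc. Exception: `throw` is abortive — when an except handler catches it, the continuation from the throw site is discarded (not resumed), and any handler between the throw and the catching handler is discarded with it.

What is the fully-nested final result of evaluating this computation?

Answer: [19]

Evaluation trace:
throw(4) @ H3 caught ⇒ 19
H4 returns [19]
= [19]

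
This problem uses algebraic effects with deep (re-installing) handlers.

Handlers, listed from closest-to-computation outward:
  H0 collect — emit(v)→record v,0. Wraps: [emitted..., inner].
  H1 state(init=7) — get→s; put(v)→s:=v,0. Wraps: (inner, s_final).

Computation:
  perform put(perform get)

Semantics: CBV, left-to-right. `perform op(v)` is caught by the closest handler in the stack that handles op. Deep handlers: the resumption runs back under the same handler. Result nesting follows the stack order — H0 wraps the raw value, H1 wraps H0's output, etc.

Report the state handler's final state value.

Working:
get @ H1 ⇒ 7
put(7) @ H1 ⇒ s:=7
H0 returns [0]
H1 returns ([0], 7)
= ([0], 7)

Answer: 7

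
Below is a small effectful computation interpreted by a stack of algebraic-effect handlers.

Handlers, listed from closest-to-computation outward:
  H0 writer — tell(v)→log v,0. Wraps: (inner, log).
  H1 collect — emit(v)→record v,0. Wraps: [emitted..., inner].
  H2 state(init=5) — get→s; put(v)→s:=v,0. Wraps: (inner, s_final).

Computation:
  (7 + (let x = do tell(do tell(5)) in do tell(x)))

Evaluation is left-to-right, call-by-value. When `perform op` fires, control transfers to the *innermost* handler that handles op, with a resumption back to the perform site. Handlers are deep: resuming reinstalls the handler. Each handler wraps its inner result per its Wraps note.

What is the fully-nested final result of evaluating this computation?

Working:
tell(5) @ H0 ⇒ log+=5
tell(0) @ H0 ⇒ log+=0
tell(0) @ H0 ⇒ log+=0
H0 returns (7, (5, 0, 0))
H1 returns [(7, (5, 0, 0))]
H2 returns ([(7, (5, 0, 0))], 5)
= ([(7, (5, 0, 0))], 5)

Answer: ([(7, (5, 0, 0))], 5)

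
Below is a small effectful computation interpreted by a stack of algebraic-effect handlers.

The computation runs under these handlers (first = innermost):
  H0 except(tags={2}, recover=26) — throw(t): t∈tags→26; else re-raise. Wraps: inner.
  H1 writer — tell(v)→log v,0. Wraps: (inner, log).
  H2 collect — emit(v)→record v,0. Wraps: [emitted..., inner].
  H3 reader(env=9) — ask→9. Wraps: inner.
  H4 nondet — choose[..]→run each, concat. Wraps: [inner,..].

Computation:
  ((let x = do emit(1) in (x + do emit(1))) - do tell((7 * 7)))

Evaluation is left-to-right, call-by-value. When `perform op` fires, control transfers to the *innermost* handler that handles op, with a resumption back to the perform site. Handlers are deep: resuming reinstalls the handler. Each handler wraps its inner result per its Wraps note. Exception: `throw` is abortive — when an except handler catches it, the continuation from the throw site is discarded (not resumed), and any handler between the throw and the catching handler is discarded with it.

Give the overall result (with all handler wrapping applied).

Answer: [[1, 1, (0, (49))]]

Step-by-step:
emit(1) @ H2 ⇒ out+=1
emit(1) @ H2 ⇒ out+=1
tell(49) @ H1 ⇒ log+=49
H0 returns 0
H1 returns (0, (49))
H2 returns [1, 1, (0, (49))]
H3 returns [1, 1, (0, (49))]
H4 returns [[1, 1, (0, (49))]]
= [[1, 1, (0, (49))]]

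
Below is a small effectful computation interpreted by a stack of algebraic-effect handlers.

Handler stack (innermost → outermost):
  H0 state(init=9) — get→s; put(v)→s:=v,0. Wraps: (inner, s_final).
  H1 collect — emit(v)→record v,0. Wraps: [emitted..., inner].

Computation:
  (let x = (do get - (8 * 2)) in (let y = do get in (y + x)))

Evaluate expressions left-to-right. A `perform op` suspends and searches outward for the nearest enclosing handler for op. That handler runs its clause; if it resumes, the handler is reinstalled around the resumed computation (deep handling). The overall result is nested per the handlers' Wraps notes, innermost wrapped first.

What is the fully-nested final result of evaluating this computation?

Answer: [(2, 9)]

Evaluation trace:
get @ H0 ⇒ 9
get @ H0 ⇒ 9
H0 returns (2, 9)
H1 returns [(2, 9)]
= [(2, 9)]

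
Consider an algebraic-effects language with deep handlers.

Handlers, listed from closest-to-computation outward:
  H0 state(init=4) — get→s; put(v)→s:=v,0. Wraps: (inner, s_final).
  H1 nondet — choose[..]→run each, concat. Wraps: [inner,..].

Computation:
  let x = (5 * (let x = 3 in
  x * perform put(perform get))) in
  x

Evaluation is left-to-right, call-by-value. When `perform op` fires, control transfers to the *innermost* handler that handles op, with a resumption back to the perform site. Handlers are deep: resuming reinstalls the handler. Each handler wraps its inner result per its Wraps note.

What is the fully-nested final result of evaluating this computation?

Working:
get @ H0 ⇒ 4
put(4) @ H0 ⇒ s:=4
H0 returns (0, 4)
H1 returns [(0, 4)]
= [(0, 4)]

Answer: [(0, 4)]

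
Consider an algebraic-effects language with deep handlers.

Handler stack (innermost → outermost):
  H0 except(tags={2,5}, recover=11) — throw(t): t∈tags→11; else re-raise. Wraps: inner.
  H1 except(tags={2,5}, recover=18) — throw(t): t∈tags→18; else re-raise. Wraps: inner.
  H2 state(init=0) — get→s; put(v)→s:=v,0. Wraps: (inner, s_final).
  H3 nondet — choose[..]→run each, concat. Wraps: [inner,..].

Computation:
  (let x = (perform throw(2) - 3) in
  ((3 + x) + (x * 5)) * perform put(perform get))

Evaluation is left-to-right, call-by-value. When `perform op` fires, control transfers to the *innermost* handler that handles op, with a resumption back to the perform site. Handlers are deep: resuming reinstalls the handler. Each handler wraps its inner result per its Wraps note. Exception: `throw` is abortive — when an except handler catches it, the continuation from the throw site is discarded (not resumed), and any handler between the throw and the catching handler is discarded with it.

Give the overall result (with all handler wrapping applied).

Answer: [(11, 0)]

Working:
throw(2) @ H0 caught ⇒ 11
H1 returns 11
H2 returns (11, 0)
H3 returns [(11, 0)]
= [(11, 0)]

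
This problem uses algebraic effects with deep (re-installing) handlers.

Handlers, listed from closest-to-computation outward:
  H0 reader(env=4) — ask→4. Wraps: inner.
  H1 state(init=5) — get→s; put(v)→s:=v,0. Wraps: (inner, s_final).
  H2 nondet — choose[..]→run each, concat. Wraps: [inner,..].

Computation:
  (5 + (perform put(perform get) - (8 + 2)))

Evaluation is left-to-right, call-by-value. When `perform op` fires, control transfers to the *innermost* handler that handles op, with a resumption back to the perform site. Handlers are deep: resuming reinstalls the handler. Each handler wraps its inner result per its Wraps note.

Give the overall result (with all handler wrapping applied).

Answer: [(-5, 5)]

Working:
get @ H1 ⇒ 5
put(5) @ H1 ⇒ s:=5
H0 returns -5
H1 returns (-5, 5)
H2 returns [(-5, 5)]
= [(-5, 5)]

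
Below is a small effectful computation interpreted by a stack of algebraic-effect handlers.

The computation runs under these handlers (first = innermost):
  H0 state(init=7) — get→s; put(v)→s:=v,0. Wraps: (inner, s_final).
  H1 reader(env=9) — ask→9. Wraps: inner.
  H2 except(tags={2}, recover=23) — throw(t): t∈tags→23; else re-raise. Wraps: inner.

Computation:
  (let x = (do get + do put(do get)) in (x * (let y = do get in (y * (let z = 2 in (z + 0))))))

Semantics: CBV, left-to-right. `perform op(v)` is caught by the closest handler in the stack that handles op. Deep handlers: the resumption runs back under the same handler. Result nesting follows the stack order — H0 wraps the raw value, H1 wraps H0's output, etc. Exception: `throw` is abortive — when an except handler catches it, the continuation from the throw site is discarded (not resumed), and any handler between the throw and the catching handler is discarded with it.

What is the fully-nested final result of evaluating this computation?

Evaluation trace:
get @ H0 ⇒ 7
get @ H0 ⇒ 7
put(7) @ H0 ⇒ s:=7
get @ H0 ⇒ 7
H0 returns (98, 7)
H1 returns (98, 7)
H2 returns (98, 7)
= (98, 7)

Answer: (98, 7)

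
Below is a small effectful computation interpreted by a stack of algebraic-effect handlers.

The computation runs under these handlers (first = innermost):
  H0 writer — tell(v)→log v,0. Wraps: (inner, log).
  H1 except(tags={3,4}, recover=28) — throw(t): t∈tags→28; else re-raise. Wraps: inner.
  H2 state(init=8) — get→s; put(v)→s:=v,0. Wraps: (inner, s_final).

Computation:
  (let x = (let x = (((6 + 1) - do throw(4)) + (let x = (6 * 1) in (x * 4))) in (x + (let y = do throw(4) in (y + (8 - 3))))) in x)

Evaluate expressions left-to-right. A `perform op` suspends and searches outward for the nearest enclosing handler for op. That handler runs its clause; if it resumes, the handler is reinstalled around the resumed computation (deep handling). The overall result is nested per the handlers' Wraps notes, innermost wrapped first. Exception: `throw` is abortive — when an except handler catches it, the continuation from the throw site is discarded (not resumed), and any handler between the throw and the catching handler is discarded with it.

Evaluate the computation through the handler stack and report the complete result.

Working:
throw(4) @ H1 caught ⇒ 28
H2 returns (28, 8)
= (28, 8)

Answer: (28, 8)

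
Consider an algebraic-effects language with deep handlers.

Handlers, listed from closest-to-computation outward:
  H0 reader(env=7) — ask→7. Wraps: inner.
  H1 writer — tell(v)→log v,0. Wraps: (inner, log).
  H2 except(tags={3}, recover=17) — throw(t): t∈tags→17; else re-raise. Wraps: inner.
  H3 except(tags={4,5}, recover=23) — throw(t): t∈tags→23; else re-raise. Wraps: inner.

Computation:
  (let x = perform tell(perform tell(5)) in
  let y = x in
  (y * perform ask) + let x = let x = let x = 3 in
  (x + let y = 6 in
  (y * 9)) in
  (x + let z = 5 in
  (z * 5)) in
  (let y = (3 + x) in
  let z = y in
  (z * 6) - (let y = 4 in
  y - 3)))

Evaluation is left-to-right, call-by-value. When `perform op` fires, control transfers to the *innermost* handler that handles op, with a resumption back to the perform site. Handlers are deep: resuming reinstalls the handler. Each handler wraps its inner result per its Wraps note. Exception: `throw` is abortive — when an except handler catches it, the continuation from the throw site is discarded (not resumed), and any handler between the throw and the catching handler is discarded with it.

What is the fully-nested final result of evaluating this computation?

Evaluation trace:
tell(5) @ H1 ⇒ log+=5
tell(0) @ H1 ⇒ log+=0
ask @ H0 ⇒ 7
H0 returns 509
H1 returns (509, (5, 0))
H2 returns (509, (5, 0))
H3 returns (509, (5, 0))
= (509, (5, 0))

Answer: (509, (5, 0))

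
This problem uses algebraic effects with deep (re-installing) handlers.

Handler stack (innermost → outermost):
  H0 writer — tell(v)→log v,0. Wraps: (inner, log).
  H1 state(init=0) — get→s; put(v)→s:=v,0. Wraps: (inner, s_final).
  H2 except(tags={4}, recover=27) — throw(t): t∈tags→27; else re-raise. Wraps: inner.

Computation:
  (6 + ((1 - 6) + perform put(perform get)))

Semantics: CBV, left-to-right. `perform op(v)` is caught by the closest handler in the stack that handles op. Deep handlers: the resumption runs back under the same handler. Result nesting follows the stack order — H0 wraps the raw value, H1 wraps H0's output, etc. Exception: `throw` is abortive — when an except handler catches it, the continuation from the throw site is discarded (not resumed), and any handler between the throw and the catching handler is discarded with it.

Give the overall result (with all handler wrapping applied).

Evaluation trace:
get @ H1 ⇒ 0
put(0) @ H1 ⇒ s:=0
H0 returns (1, ())
H1 returns ((1, ()), 0)
H2 returns ((1, ()), 0)
= ((1, ()), 0)

Answer: ((1, ()), 0)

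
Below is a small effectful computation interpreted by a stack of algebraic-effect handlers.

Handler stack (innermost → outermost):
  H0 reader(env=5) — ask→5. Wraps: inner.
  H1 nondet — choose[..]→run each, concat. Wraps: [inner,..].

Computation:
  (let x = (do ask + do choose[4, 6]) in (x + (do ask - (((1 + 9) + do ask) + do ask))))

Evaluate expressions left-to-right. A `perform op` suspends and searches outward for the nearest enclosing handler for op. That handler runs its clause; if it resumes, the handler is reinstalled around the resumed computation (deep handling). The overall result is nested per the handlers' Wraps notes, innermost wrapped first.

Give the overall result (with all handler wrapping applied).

Working:
ask @ H0 ⇒ 5
choose[4, 6] @ H1
  branch[0] choose=4:
    ask @ H0 ⇒ 5
    ask @ H0 ⇒ 5
    ask @ H0 ⇒ 5
    H0 returns -6
    H1 returns [-6]
  branch[1] choose=6:
    ask @ H0 ⇒ 5
    ask @ H0 ⇒ 5
    ask @ H0 ⇒ 5
    H0 returns -4
    H1 returns [-4]
= [-6, -4]

Answer: [-6, -4]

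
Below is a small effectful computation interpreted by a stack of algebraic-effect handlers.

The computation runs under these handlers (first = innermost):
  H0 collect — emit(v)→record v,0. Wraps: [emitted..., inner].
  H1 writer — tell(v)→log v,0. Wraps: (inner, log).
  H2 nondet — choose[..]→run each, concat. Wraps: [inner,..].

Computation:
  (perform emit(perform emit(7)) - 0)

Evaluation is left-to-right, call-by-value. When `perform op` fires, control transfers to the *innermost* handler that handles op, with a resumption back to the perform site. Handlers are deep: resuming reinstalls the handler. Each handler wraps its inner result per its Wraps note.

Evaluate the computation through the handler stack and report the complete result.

Answer: [([7, 0, 0], ())]

Step-by-step:
emit(7) @ H0 ⇒ out+=7
emit(0) @ H0 ⇒ out+=0
H0 returns [7, 0, 0]
H1 returns ([7, 0, 0], ())
H2 returns [([7, 0, 0], ())]
= [([7, 0, 0], ())]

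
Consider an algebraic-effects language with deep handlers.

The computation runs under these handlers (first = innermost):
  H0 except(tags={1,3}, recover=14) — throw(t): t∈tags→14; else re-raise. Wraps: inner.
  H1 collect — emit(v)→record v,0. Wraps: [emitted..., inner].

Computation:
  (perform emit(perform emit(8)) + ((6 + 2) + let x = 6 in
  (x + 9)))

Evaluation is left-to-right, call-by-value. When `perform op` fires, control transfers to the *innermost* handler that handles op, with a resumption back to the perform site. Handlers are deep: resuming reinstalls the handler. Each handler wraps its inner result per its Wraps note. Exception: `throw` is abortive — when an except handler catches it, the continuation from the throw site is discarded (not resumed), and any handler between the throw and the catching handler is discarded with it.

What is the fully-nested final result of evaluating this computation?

Step-by-step:
emit(8) @ H1 ⇒ out+=8
emit(0) @ H1 ⇒ out+=0
H0 returns 23
H1 returns [8, 0, 23]
= [8, 0, 23]

Answer: [8, 0, 23]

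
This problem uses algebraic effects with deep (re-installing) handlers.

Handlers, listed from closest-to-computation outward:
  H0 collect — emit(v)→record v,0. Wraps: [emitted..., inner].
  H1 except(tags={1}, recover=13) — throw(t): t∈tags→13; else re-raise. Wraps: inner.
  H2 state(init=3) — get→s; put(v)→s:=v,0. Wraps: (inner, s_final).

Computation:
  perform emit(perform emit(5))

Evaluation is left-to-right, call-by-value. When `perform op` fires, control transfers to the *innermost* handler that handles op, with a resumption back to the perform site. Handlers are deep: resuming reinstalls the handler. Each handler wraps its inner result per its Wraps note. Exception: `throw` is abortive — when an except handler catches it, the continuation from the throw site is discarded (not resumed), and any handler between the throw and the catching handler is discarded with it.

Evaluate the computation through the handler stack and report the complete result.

Answer: ([5, 0, 0], 3)

Working:
emit(5) @ H0 ⇒ out+=5
emit(0) @ H0 ⇒ out+=0
H0 returns [5, 0, 0]
H1 returns [5, 0, 0]
H2 returns ([5, 0, 0], 3)
= ([5, 0, 0], 3)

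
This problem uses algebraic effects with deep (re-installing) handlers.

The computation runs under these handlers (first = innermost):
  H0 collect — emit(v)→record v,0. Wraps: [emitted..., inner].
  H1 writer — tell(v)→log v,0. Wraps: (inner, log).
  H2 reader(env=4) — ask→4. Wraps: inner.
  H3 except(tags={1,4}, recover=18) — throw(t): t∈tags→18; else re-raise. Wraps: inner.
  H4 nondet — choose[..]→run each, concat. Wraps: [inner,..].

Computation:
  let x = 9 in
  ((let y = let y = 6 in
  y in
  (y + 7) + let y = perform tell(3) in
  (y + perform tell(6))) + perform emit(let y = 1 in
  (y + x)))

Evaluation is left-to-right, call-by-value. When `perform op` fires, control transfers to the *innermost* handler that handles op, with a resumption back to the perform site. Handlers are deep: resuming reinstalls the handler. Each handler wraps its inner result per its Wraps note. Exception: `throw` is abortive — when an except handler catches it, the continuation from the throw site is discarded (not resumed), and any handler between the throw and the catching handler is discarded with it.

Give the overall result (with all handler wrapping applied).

Evaluation trace:
tell(3) @ H1 ⇒ log+=3
tell(6) @ H1 ⇒ log+=6
emit(10) @ H0 ⇒ out+=10
H0 returns [10, 13]
H1 returns ([10, 13], (3, 6))
H2 returns ([10, 13], (3, 6))
H3 returns ([10, 13], (3, 6))
H4 returns [([10, 13], (3, 6))]
= [([10, 13], (3, 6))]

Answer: [([10, 13], (3, 6))]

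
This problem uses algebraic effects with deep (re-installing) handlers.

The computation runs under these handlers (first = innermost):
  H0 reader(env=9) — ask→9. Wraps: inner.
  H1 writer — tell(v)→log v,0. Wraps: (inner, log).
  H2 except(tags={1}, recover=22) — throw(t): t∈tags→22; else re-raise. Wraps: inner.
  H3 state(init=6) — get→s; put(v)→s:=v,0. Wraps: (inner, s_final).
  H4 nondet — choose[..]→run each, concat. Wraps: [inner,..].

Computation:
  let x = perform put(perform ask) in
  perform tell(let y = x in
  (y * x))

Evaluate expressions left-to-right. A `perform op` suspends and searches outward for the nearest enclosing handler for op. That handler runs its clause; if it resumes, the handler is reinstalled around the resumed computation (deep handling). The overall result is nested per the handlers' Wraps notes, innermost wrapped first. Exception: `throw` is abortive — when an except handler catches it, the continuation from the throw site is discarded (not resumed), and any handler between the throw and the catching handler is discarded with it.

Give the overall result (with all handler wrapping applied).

Evaluation trace:
ask @ H0 ⇒ 9
put(9) @ H3 ⇒ s:=9
tell(0) @ H1 ⇒ log+=0
H0 returns 0
H1 returns (0, (0))
H2 returns (0, (0))
H3 returns ((0, (0)), 9)
H4 returns [((0, (0)), 9)]
= [((0, (0)), 9)]

Answer: [((0, (0)), 9)]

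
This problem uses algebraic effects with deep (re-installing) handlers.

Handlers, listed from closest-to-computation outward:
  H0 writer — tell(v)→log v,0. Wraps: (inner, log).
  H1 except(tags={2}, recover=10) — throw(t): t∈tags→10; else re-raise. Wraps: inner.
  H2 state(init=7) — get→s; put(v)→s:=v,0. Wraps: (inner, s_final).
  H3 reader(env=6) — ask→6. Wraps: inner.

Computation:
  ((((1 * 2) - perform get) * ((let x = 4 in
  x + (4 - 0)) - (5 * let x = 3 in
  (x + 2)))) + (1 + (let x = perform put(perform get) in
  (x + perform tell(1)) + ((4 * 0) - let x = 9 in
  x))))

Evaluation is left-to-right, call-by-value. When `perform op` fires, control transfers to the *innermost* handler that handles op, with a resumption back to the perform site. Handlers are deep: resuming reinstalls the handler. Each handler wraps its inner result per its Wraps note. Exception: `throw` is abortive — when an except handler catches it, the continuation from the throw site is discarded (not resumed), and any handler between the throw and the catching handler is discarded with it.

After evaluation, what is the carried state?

Answer: 7

Evaluation trace:
get @ H2 ⇒ 7
get @ H2 ⇒ 7
put(7) @ H2 ⇒ s:=7
tell(1) @ H0 ⇒ log+=1
H0 returns (77, (1))
H1 returns (77, (1))
H2 returns ((77, (1)), 7)
H3 returns ((77, (1)), 7)
= ((77, (1)), 7)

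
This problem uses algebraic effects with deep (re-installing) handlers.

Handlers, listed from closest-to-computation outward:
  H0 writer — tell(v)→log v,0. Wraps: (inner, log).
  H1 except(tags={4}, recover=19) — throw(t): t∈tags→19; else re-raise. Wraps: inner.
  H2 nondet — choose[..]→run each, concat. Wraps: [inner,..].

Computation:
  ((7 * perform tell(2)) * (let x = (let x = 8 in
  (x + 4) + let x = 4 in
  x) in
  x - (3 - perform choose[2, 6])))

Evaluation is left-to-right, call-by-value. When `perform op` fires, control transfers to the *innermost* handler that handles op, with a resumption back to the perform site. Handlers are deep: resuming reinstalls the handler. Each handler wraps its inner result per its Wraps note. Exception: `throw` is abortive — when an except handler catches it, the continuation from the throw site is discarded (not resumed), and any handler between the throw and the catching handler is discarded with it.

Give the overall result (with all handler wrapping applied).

Working:
tell(2) @ H0 ⇒ log+=2
choose[2, 6] @ H2
  branch[0] choose=2:
    H0 returns (0, (2))
    H1 returns (0, (2))
    H2 returns [(0, (2))]
  branch[1] choose=6:
    H0 returns (0, (2))
    H1 returns (0, (2))
    H2 returns [(0, (2))]
= [(0, (2)), (0, (2))]

Answer: [(0, (2)), (0, (2))]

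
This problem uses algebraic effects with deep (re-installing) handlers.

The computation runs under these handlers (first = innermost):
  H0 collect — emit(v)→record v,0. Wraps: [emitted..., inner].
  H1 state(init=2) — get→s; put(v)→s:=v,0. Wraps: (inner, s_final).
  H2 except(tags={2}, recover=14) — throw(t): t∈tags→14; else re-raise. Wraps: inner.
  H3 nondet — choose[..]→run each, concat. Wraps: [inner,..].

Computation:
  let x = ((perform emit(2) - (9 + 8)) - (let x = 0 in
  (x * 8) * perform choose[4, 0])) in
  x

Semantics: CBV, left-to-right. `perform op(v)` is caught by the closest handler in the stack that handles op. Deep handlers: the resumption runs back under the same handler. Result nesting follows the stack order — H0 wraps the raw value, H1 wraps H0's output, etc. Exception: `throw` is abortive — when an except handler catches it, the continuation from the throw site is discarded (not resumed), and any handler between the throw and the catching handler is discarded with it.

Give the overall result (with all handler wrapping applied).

Evaluation trace:
emit(2) @ H0 ⇒ out+=2
choose[4, 0] @ H3
  branch[0] choose=4:
    H0 returns [2, -17]
    H1 returns ([2, -17], 2)
    H2 returns ([2, -17], 2)
    H3 returns [([2, -17], 2)]
  branch[1] choose=0:
    H0 returns [2, -17]
    H1 returns ([2, -17], 2)
    H2 returns ([2, -17], 2)
    H3 returns [([2, -17], 2)]
= [([2, -17], 2), ([2, -17], 2)]

Answer: [([2, -17], 2), ([2, -17], 2)]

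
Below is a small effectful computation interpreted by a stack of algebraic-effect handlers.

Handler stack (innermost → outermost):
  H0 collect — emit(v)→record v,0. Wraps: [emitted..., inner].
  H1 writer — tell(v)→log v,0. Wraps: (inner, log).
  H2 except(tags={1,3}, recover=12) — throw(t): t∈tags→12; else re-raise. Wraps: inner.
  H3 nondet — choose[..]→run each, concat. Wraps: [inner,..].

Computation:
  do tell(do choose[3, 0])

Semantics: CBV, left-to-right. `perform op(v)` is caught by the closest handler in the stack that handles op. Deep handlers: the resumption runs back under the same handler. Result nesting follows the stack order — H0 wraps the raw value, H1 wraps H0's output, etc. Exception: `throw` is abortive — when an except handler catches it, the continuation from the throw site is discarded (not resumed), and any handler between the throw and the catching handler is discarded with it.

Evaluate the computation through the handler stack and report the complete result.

Answer: [([0], (3)), ([0], (0))]

Evaluation trace:
choose[3, 0] @ H3
  branch[0] choose=3:
    tell(3) @ H1 ⇒ log+=3
    H0 returns [0]
    H1 returns ([0], (3))
    H2 returns ([0], (3))
    H3 returns [([0], (3))]
  branch[1] choose=0:
    tell(0) @ H1 ⇒ log+=0
    H0 returns [0]
    H1 returns ([0], (0))
    H2 returns ([0], (0))
    H3 returns [([0], (0))]
= [([0], (3)), ([0], (0))]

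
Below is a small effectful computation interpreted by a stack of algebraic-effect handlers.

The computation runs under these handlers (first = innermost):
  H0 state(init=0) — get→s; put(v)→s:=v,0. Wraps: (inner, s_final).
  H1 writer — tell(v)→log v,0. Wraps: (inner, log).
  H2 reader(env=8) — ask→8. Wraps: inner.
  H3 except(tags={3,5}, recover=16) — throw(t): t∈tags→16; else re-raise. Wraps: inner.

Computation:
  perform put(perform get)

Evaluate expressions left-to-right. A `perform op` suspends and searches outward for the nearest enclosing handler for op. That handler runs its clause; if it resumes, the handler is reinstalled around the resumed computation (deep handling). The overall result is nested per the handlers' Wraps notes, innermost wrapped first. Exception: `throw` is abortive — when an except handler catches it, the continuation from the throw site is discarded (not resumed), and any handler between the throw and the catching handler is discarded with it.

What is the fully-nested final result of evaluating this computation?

Evaluation trace:
get @ H0 ⇒ 0
put(0) @ H0 ⇒ s:=0
H0 returns (0, 0)
H1 returns ((0, 0), ())
H2 returns ((0, 0), ())
H3 returns ((0, 0), ())
= ((0, 0), ())

Answer: ((0, 0), ())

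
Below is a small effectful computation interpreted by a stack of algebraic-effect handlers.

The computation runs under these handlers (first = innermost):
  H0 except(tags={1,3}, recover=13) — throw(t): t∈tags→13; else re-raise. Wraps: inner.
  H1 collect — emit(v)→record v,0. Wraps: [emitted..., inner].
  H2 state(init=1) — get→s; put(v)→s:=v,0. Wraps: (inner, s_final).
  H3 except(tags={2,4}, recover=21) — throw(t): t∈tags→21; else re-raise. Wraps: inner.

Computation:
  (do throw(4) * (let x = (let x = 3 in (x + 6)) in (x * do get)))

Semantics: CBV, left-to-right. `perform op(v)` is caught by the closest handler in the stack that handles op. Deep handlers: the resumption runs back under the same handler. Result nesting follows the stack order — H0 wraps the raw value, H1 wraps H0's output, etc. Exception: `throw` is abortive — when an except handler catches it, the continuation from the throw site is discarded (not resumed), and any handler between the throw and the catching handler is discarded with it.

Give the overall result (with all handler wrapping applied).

Working:
throw(4) @ H0 re-raised
throw(4) @ H3 caught ⇒ 21
= 21

Answer: 21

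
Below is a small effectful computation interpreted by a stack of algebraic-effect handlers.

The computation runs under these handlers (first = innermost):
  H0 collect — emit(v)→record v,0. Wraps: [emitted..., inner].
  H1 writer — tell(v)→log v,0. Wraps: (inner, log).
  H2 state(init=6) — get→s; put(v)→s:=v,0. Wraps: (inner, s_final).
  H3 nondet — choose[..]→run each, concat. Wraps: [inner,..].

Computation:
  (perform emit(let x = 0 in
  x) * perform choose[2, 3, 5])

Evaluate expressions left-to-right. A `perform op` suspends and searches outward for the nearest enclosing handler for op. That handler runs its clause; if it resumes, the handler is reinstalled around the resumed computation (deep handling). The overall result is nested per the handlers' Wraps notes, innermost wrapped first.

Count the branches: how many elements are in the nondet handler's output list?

Answer: 3

Working:
emit(0) @ H0 ⇒ out+=0
choose[2, 3, 5] @ H3
  branch[0] choose=2:
    H0 returns [0, 0]
    H1 returns ([0, 0], ())
    H2 returns (([0, 0], ()), 6)
    H3 returns [(([0, 0], ()), 6)]
  branch[1] choose=3:
    H0 returns [0, 0]
    H1 returns ([0, 0], ())
    H2 returns (([0, 0], ()), 6)
    H3 returns [(([0, 0], ()), 6)]
  branch[2] choose=5:
    H0 returns [0, 0]
    H1 returns ([0, 0], ())
    H2 returns (([0, 0], ()), 6)
    H3 returns [(([0, 0], ()), 6)]
= [(([0, 0], ()), 6), (([0, 0], ()), 6), (([0, 0], ()), 6)]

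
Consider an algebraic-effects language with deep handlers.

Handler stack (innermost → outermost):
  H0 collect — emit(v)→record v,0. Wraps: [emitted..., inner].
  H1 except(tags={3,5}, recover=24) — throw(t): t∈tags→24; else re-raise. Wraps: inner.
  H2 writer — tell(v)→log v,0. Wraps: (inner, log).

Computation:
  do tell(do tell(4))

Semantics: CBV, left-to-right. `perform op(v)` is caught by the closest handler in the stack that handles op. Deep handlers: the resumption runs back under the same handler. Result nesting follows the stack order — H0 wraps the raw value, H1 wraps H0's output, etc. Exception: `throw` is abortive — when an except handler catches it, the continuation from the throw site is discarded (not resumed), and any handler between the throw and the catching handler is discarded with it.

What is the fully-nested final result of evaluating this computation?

Answer: ([0], (4, 0))

Evaluation trace:
tell(4) @ H2 ⇒ log+=4
tell(0) @ H2 ⇒ log+=0
H0 returns [0]
H1 returns [0]
H2 returns ([0], (4, 0))
= ([0], (4, 0))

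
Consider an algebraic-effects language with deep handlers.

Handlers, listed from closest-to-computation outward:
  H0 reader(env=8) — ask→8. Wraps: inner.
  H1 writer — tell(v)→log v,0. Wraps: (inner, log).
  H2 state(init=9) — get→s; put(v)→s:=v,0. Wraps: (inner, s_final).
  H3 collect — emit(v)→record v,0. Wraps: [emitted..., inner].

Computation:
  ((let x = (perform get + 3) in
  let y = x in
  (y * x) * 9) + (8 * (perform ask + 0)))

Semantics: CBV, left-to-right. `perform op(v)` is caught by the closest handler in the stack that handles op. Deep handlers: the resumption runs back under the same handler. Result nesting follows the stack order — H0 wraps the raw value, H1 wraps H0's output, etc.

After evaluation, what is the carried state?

Evaluation trace:
get @ H2 ⇒ 9
ask @ H0 ⇒ 8
H0 returns 1360
H1 returns (1360, ())
H2 returns ((1360, ()), 9)
H3 returns [((1360, ()), 9)]
= [((1360, ()), 9)]

Answer: 9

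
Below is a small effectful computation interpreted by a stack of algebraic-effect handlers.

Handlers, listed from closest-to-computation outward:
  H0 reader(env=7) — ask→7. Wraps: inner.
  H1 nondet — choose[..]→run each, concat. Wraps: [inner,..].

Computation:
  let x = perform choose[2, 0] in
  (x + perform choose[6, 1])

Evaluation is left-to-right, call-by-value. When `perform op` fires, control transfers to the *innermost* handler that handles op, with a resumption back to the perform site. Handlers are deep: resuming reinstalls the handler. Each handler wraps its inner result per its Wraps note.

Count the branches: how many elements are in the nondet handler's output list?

Answer: 4

Evaluation trace:
choose[2, 0] @ H1
  branch[0] choose=2:
    choose[6, 1] @ H1
      branch[0] choose=6:
        H0 returns 8
        H1 returns [8]
      branch[1] choose=1:
        H0 returns 3
        H1 returns [3]
  branch[1] choose=0:
    choose[6, 1] @ H1
      branch[0] choose=6:
        H0 returns 6
        H1 returns [6]
      branch[1] choose=1:
        H0 returns 1
        H1 returns [1]
= [8, 3, 6, 1]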